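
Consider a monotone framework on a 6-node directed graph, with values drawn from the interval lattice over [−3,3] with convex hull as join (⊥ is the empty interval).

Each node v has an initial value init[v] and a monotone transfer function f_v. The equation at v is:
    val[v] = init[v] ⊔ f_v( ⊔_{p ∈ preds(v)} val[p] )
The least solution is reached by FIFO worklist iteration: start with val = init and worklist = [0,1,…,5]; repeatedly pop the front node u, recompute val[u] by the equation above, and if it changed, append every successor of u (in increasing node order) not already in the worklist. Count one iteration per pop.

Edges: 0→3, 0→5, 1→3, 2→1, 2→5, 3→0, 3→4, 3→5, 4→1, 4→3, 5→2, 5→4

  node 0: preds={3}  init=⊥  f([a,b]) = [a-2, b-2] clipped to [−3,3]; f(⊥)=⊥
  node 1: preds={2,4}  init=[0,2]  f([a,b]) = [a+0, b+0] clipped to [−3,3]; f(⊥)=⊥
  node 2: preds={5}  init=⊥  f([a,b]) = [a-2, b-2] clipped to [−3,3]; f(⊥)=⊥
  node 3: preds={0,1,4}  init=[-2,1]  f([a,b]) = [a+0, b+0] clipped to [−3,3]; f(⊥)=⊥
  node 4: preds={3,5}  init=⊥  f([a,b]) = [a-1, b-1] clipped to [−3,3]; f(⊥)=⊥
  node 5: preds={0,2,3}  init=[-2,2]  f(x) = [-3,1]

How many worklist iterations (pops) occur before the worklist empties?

12

Worklist (12 pops):
  #1 pop 0: in=[-2,1] → [-3,-1] (was ⊥); enqueue []
  #2 pop 1: in=⊥ → [0,2] (no change)
  #3 pop 2: in=[-2,2] → [-3,0] (was ⊥); enqueue [1]
  #4 pop 3: in=[-3,2] → [-3,2] (was [-2,1]); enqueue [0]
  #5 pop 4: in=[-3,2] → [-3,1] (was ⊥); enqueue [3]
  #6 pop 5: in=[-3,2] → [-3,2] (was [-2,2]); enqueue [2,4]
  #7 pop 1: in=[-3,1] → [-3,2] (was [0,2]); enqueue []
  #8 pop 0: in=[-3,2] → [-3,0] (was [-3,-1]); enqueue [5]
  #9 pop 3: in=[-3,2] → [-3,2] (no change)
  #10 pop 2: in=[-3,2] → [-3,0] (no change)
  #11 pop 4: in=[-3,2] → [-3,1] (no change)
  #12 pop 5: in=[-3,2] → [-3,2] (no change)

Fixpoint:
  val[0] = [-3,0]
  val[1] = [-3,2]
  val[2] = [-3,0]
  val[3] = [-3,2]
  val[4] = [-3,1]
  val[5] = [-3,2]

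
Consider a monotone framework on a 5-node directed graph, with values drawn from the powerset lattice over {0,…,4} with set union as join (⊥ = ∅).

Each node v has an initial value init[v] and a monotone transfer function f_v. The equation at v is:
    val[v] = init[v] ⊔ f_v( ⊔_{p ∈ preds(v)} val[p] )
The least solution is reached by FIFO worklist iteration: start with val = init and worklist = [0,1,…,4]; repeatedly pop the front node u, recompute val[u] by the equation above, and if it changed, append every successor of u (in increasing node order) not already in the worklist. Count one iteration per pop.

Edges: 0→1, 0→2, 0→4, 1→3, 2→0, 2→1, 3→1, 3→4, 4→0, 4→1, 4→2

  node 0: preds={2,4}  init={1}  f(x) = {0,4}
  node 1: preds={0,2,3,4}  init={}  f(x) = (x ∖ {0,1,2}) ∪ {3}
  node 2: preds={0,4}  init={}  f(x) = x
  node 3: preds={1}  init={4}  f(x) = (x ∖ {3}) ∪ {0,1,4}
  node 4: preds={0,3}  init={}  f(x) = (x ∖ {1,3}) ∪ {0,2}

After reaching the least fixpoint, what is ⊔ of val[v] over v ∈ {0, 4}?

{0,1,2,4}

Iteration log — 10 steps:
  step 1. node 0  ⊔preds={}  new={0,1,4}  old={1}  +wl: 
  step 2. node 1  ⊔preds={0,1,4}  new={3,4}  old={}  +wl: 
  step 3. node 2  ⊔preds={0,1,4}  new={0,1,4}  old={}  +wl: 0,1
  step 4. node 3  ⊔preds={3,4}  new={0,1,4}  old={4}  +wl: 
  step 5. node 4  ⊔preds={0,1,4}  new={0,2,4}  old={}  +wl: 2
  step 6. node 0  ⊔preds={0,1,2,4}  new={0,1,4}  stable
  step 7. node 1  ⊔preds={0,1,2,4}  new={3,4}  stable
  step 8. node 2  ⊔preds={0,1,2,4}  new={0,1,2,4}  old={0,1,4}  +wl: 0,1
  step 9. node 0  ⊔preds={0,1,2,4}  new={0,1,4}  stable
  step 10. node 1  ⊔preds={0,1,2,4}  new={3,4}  stable

Least fixpoint reached:
  node 0: {0,1,4}
  node 1: {3,4}
  node 2: {0,1,2,4}
  node 3: {0,1,4}
  node 4: {0,2,4}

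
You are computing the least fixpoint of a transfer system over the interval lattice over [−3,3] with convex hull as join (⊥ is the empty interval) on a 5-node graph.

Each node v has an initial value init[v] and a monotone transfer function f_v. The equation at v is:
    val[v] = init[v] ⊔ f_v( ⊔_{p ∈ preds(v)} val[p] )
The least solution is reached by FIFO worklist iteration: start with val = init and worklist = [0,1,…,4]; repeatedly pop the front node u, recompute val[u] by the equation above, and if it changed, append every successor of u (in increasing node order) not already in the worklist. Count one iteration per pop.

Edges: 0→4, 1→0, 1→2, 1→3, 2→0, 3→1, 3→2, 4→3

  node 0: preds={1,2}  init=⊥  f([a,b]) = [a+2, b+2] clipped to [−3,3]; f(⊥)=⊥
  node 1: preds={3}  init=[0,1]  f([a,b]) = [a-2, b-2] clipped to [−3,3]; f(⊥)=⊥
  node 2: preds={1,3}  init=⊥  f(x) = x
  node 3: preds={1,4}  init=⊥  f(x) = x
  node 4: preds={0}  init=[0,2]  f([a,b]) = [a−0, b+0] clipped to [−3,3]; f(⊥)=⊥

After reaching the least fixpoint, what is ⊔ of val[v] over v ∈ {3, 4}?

Iteration log — 19 steps:
  step 1. node 0  ⊔preds=[0,1]  new=[2,3]  old=⊥  +wl: 
  step 2. node 1  ⊔preds=⊥  new=[0,1]  stable
  step 3. node 2  ⊔preds=[0,1]  new=[0,1]  old=⊥  +wl: 0
  step 4. node 3  ⊔preds=[0,2]  new=[0,2]  old=⊥  +wl: 1,2
  step 5. node 4  ⊔preds=[2,3]  new=[0,3]  old=[0,2]  +wl: 3
  step 6. node 0  ⊔preds=[0,1]  new=[2,3]  stable
  step 7. node 1  ⊔preds=[0,2]  new=[-2,1]  old=[0,1]  +wl: 0
  step 8. node 2  ⊔preds=[-2,2]  new=[-2,2]  old=[0,1]  +wl: 
  step 9. node 3  ⊔preds=[-2,3]  new=[-2,3]  old=[0,2]  +wl: 1,2
  step 10. node 0  ⊔preds=[-2,2]  new=[0,3]  old=[2,3]  +wl: 4
  step 11. node 1  ⊔preds=[-2,3]  new=[-3,1]  old=[-2,1]  +wl: 0,3
  step 12. node 2  ⊔preds=[-3,3]  new=[-3,3]  old=[-2,2]  +wl: 
  step 13. node 4  ⊔preds=[0,3]  new=[0,3]  stable
  step 14. node 0  ⊔preds=[-3,3]  new=[-1,3]  old=[0,3]  +wl: 4
  step 15. node 3  ⊔preds=[-3,3]  new=[-3,3]  old=[-2,3]  +wl: 1,2
  step 16. node 4  ⊔preds=[-1,3]  new=[-1,3]  old=[0,3]  +wl: 3
  step 17. node 1  ⊔preds=[-3,3]  new=[-3,1]  stable
  step 18. node 2  ⊔preds=[-3,3]  new=[-3,3]  stable
  step 19. node 3  ⊔preds=[-3,3]  new=[-3,3]  stable

Least fixpoint reached:
  node 0: [-1,3]
  node 1: [-3,1]
  node 2: [-3,3]
  node 3: [-3,3]
  node 4: [-1,3]

[-3,3]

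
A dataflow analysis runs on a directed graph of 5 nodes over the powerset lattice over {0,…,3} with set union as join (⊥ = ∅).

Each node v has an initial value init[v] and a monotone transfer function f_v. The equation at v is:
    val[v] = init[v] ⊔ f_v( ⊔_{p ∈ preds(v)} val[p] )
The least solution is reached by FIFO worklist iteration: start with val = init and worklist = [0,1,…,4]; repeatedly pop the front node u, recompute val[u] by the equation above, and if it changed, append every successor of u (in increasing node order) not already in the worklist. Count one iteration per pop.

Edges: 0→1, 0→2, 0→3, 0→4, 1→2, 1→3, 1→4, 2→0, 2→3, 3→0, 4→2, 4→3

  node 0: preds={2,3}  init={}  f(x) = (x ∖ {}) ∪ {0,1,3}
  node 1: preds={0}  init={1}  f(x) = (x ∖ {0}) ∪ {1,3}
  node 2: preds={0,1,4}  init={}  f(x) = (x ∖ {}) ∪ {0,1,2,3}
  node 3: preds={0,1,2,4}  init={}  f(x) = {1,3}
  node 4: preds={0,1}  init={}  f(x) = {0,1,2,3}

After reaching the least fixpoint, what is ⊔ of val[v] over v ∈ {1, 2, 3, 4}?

{0,1,2,3}

Iteration log — 12 steps:
  step 1. node 0  ⊔preds={}  new={0,1,3}  old={}  +wl: 
  step 2. node 1  ⊔preds={0,1,3}  new={1,3}  old={1}  +wl: 
  step 3. node 2  ⊔preds={0,1,3}  new={0,1,2,3}  old={}  +wl: 0
  step 4. node 3  ⊔preds={0,1,2,3}  new={1,3}  old={}  +wl: 
  step 5. node 4  ⊔preds={0,1,3}  new={0,1,2,3}  old={}  +wl: 2,3
  step 6. node 0  ⊔preds={0,1,2,3}  new={0,1,2,3}  old={0,1,3}  +wl: 1,4
  step 7. node 2  ⊔preds={0,1,2,3}  new={0,1,2,3}  stable
  step 8. node 3  ⊔preds={0,1,2,3}  new={1,3}  stable
  step 9. node 1  ⊔preds={0,1,2,3}  new={1,2,3}  old={1,3}  +wl: 2,3
  step 10. node 4  ⊔preds={0,1,2,3}  new={0,1,2,3}  stable
  step 11. node 2  ⊔preds={0,1,2,3}  new={0,1,2,3}  stable
  step 12. node 3  ⊔preds={0,1,2,3}  new={1,3}  stable

Least fixpoint reached:
  node 0: {0,1,2,3}
  node 1: {1,2,3}
  node 2: {0,1,2,3}
  node 3: {1,3}
  node 4: {0,1,2,3}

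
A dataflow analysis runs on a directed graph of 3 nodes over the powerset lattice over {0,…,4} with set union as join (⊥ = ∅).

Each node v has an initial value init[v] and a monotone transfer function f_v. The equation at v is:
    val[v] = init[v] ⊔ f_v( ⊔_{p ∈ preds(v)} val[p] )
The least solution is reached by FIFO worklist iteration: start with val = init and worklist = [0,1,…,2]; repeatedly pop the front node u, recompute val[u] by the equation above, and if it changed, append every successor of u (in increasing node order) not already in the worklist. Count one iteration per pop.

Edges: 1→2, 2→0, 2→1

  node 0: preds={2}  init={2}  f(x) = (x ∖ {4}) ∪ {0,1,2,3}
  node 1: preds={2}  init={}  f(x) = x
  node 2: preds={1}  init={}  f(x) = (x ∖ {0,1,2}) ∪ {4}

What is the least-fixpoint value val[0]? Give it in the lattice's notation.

Worklist (6 pops):
  #1 pop 0: in={} → {0,1,2,3} (was {2}); enqueue []
  #2 pop 1: in={} → {} (no change)
  #3 pop 2: in={} → {4} (was {}); enqueue [0,1]
  #4 pop 0: in={4} → {0,1,2,3} (no change)
  #5 pop 1: in={4} → {4} (was {}); enqueue [2]
  #6 pop 2: in={4} → {4} (no change)

Fixpoint:
  val[0] = {0,1,2,3}
  val[1] = {4}
  val[2] = {4}

{0,1,2,3}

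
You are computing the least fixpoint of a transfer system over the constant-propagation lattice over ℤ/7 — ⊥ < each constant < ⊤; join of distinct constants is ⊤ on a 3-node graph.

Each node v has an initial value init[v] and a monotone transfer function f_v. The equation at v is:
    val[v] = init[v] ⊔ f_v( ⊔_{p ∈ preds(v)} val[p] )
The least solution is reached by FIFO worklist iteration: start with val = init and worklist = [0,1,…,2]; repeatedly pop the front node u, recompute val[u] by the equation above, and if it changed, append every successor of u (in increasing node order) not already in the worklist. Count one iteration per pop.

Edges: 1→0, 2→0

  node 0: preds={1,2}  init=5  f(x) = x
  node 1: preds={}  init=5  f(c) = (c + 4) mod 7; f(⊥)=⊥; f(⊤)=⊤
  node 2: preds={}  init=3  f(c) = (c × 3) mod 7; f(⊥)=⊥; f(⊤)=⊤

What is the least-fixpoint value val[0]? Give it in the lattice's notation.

⊤

Trace (3 dequeues):
  [1] u=0 | in ⊤ | out ⊤ | prev 5 | push {}
  [2] u=1 | in ⊥ | out 5 | ==
  [3] u=2 | in ⊥ | out 3 | ==

Converged values:
  [0] ⊤
  [1] 5
  [2] 3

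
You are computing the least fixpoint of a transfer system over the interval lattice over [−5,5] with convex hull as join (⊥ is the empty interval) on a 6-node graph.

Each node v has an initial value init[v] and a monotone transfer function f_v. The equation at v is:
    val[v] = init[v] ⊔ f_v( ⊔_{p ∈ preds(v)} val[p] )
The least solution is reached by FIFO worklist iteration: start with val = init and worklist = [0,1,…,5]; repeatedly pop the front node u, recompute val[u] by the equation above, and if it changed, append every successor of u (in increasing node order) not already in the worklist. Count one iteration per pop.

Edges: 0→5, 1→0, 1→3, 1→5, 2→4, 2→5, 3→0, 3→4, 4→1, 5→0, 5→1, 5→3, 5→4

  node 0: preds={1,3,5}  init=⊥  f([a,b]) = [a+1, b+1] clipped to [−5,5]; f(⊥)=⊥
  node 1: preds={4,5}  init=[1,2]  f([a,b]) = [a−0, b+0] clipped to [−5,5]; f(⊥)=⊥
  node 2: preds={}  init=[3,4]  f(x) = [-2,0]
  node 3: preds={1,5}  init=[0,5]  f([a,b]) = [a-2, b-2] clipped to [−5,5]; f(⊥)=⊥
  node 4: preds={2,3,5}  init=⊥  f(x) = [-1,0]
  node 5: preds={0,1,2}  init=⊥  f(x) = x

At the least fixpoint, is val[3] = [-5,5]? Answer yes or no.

yes

Worklist (25 pops):
  #1 pop 0: in=[0,5] → [1,5] (was ⊥); enqueue []
  #2 pop 1: in=⊥ → [1,2] (no change)
  #3 pop 2: in=⊥ → [-2,4] (was [3,4]); enqueue []
  #4 pop 3: in=[1,2] → [-1,5] (was [0,5]); enqueue [0]
  #5 pop 4: in=[-2,5] → [-1,0] (was ⊥); enqueue [1]
  #6 pop 5: in=[-2,5] → [-2,5] (was ⊥); enqueue [3,4]
  #7 pop 0: in=[-2,5] → [-1,5] (was [1,5]); enqueue [5]
  #8 pop 1: in=[-2,5] → [-2,5] (was [1,2]); enqueue [0]
  #9 pop 3: in=[-2,5] → [-4,5] (was [-1,5]); enqueue []
  #10 pop 4: in=[-4,5] → [-1,0] (no change)
  #11 pop 5: in=[-2,5] → [-2,5] (no change)
  #12 pop 0: in=[-4,5] → [-3,5] (was [-1,5]); enqueue [5]
  #13 pop 5: in=[-3,5] → [-3,5] (was [-2,5]); enqueue [0,1,3,4]
  #14 pop 0: in=[-4,5] → [-3,5] (no change)
  #15 pop 1: in=[-3,5] → [-3,5] (was [-2,5]); enqueue [0,5]
  #16 pop 3: in=[-3,5] → [-5,5] (was [-4,5]); enqueue []
  #17 pop 4: in=[-5,5] → [-1,0] (no change)
  #18 pop 0: in=[-5,5] → [-4,5] (was [-3,5]); enqueue []
  #19 pop 5: in=[-4,5] → [-4,5] (was [-3,5]); enqueue [0,1,3,4]
  #20 pop 0: in=[-5,5] → [-4,5] (no change)
  #21 pop 1: in=[-4,5] → [-4,5] (was [-3,5]); enqueue [0,5]
  #22 pop 3: in=[-4,5] → [-5,5] (no change)
  #23 pop 4: in=[-5,5] → [-1,0] (no change)
  #24 pop 0: in=[-5,5] → [-4,5] (no change)
  #25 pop 5: in=[-4,5] → [-4,5] (no change)

Fixpoint:
  val[0] = [-4,5]
  val[1] = [-4,5]
  val[2] = [-2,4]
  val[3] = [-5,5]
  val[4] = [-1,0]
  val[5] = [-4,5]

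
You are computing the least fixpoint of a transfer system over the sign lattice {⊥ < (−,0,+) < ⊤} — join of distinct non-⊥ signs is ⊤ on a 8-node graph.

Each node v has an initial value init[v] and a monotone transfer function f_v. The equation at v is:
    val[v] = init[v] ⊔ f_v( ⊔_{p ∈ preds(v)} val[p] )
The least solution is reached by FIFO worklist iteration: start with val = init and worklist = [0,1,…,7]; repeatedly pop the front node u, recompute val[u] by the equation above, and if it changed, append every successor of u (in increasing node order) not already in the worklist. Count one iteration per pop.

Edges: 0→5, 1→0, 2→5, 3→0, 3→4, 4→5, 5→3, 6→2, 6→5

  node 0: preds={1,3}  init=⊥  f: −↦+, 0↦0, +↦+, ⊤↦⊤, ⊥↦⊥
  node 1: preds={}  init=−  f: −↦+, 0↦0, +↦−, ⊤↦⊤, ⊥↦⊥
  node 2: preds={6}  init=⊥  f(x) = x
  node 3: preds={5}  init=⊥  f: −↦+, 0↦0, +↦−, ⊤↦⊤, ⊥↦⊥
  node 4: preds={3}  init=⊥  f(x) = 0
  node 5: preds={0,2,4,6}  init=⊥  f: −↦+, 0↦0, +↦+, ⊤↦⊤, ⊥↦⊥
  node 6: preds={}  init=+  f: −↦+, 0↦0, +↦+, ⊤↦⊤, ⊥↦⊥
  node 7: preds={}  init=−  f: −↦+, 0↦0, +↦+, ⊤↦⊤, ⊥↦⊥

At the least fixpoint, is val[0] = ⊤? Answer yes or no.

Worklist (12 pops):
  #1 pop 0: in=− → + (was ⊥); enqueue []
  #2 pop 1: in=⊥ → − (no change)
  #3 pop 2: in=+ → + (was ⊥); enqueue []
  #4 pop 3: in=⊥ → ⊥ (no change)
  #5 pop 4: in=⊥ → 0 (was ⊥); enqueue []
  #6 pop 5: in=⊤ → ⊤ (was ⊥); enqueue [3]
  #7 pop 6: in=⊥ → + (no change)
  #8 pop 7: in=⊥ → − (no change)
  #9 pop 3: in=⊤ → ⊤ (was ⊥); enqueue [0,4]
  #10 pop 0: in=⊤ → ⊤ (was +); enqueue [5]
  #11 pop 4: in=⊤ → 0 (no change)
  #12 pop 5: in=⊤ → ⊤ (no change)

Fixpoint:
  val[0] = ⊤
  val[1] = −
  val[2] = +
  val[3] = ⊤
  val[4] = 0
  val[5] = ⊤
  val[6] = +
  val[7] = −

yes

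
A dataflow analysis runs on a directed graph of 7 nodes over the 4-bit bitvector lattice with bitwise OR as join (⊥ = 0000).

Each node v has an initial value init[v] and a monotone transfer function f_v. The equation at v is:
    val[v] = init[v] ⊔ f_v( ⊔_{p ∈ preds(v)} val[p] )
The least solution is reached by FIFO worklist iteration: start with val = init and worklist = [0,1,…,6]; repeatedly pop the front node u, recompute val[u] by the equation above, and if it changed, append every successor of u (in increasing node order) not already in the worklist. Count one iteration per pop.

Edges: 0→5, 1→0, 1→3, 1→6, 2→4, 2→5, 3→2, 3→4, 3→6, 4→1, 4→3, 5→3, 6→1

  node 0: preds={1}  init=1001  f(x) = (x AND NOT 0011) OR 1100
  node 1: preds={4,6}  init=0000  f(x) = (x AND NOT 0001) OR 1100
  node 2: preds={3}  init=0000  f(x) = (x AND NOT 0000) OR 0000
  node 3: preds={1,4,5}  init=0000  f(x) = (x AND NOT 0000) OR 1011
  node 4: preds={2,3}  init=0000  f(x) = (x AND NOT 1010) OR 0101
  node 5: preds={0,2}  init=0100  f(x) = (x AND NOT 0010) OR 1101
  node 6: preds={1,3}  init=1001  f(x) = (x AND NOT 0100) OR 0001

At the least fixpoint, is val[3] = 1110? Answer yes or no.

no

Iteration log — 15 steps:
  step 1. node 0  ⊔preds=0000  new=1101  old=1001  +wl: 
  step 2. node 1  ⊔preds=1001  new=1100  old=0000  +wl: 0
  step 3. node 2  ⊔preds=0000  new=0000  stable
  step 4. node 3  ⊔preds=1100  new=1111  old=0000  +wl: 2
  step 5. node 4  ⊔preds=1111  new=0101  old=0000  +wl: 1,3
  step 6. node 5  ⊔preds=1101  new=1101  old=0100  +wl: 
  step 7. node 6  ⊔preds=1111  new=1011  old=1001  +wl: 
  step 8. node 0  ⊔preds=1100  new=1101  stable
  step 9. node 2  ⊔preds=1111  new=1111  old=0000  +wl: 4,5
  step 10. node 1  ⊔preds=1111  new=1110  old=1100  +wl: 0,6
  step 11. node 3  ⊔preds=1111  new=1111  stable
  step 12. node 4  ⊔preds=1111  new=0101  stable
  step 13. node 5  ⊔preds=1111  new=1101  stable
  step 14. node 0  ⊔preds=1110  new=1101  stable
  step 15. node 6  ⊔preds=1111  new=1011  stable

Least fixpoint reached:
  node 0: 1101
  node 1: 1110
  node 2: 1111
  node 3: 1111
  node 4: 0101
  node 5: 1101
  node 6: 1011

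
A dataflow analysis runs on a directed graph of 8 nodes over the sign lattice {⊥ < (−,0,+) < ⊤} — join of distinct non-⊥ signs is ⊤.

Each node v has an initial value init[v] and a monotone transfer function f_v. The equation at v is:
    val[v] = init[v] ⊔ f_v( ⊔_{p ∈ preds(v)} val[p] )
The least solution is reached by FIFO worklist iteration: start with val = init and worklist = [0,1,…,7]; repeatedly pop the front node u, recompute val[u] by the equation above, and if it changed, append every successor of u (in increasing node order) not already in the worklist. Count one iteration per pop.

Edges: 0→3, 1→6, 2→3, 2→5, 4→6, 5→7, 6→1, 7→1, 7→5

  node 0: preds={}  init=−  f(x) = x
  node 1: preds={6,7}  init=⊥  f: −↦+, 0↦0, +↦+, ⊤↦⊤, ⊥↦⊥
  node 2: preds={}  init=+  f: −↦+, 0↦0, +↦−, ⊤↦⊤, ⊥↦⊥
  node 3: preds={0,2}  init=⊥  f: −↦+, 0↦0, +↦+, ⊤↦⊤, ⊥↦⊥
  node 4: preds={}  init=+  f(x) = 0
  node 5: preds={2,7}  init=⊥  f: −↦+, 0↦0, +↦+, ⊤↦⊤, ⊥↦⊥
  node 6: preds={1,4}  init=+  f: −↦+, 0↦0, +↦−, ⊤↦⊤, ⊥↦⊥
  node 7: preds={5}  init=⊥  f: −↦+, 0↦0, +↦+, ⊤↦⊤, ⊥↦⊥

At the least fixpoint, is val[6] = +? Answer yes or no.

no

Trace (11 dequeues):
  [1] u=0 | in ⊥ | out − | ==
  [2] u=1 | in + | out + | prev ⊥ | push {}
  [3] u=2 | in ⊥ | out + | ==
  [4] u=3 | in ⊤ | out ⊤ | prev ⊥ | push {}
  [5] u=4 | in ⊥ | out ⊤ | prev + | push {}
  [6] u=5 | in + | out + | prev ⊥ | push {}
  [7] u=6 | in ⊤ | out ⊤ | prev + | push {1}
  [8] u=7 | in + | out + | prev ⊥ | push {5}
  [9] u=1 | in ⊤ | out ⊤ | prev + | push {6}
  [10] u=5 | in + | out + | ==
  [11] u=6 | in ⊤ | out ⊤ | ==

Converged values:
  [0] −
  [1] ⊤
  [2] +
  [3] ⊤
  [4] ⊤
  [5] +
  [6] ⊤
  [7] +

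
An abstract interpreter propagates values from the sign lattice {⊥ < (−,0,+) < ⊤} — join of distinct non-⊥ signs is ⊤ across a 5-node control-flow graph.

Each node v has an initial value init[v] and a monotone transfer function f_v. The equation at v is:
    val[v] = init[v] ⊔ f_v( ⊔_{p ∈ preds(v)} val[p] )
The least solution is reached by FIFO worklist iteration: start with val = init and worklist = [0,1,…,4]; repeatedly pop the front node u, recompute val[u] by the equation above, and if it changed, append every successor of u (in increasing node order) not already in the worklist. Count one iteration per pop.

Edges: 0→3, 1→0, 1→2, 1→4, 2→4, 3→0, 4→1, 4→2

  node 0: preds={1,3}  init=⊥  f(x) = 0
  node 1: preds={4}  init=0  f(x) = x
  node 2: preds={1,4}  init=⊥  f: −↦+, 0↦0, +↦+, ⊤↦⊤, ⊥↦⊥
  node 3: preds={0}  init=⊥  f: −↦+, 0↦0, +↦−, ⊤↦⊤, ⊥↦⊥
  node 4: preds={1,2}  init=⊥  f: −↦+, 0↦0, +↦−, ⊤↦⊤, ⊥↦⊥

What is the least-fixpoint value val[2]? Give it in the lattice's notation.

0

Worklist (8 pops):
  #1 pop 0: in=0 → 0 (was ⊥); enqueue []
  #2 pop 1: in=⊥ → 0 (no change)
  #3 pop 2: in=0 → 0 (was ⊥); enqueue []
  #4 pop 3: in=0 → 0 (was ⊥); enqueue [0]
  #5 pop 4: in=0 → 0 (was ⊥); enqueue [1,2]
  #6 pop 0: in=0 → 0 (no change)
  #7 pop 1: in=0 → 0 (no change)
  #8 pop 2: in=0 → 0 (no change)

Fixpoint:
  val[0] = 0
  val[1] = 0
  val[2] = 0
  val[3] = 0
  val[4] = 0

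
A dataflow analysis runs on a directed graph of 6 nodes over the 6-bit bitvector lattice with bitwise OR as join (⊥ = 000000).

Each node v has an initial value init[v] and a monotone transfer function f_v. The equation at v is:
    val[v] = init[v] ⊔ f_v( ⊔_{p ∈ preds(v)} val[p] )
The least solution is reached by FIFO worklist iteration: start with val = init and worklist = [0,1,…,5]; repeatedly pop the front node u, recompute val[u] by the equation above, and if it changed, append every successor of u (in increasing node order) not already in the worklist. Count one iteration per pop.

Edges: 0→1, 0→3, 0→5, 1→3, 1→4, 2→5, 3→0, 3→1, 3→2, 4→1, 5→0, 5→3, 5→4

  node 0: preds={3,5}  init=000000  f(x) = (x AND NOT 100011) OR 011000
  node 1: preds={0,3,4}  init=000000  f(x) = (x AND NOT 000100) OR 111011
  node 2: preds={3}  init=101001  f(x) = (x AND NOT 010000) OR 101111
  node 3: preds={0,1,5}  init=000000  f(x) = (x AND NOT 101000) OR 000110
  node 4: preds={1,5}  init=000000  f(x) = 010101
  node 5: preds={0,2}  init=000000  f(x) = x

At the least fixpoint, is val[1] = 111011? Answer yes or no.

yes

Trace (12 dequeues):
  [1] u=0 | in 000000 | out 011000 | prev 000000 | push {}
  [2] u=1 | in 011000 | out 111011 | prev 000000 | push {}
  [3] u=2 | in 000000 | out 101111 | prev 101001 | push {}
  [4] u=3 | in 111011 | out 010111 | prev 000000 | push {0,1,2}
  [5] u=4 | in 111011 | out 010101 | prev 000000 | push {}
  [6] u=5 | in 111111 | out 111111 | prev 000000 | push {3,4}
  [7] u=0 | in 111111 | out 011100 | prev 011000 | push {5}
  [8] u=1 | in 011111 | out 111011 | ==
  [9] u=2 | in 010111 | out 101111 | ==
  [10] u=3 | in 111111 | out 010111 | ==
  [11] u=4 | in 111111 | out 010101 | ==
  [12] u=5 | in 111111 | out 111111 | ==

Converged values:
  [0] 011100
  [1] 111011
  [2] 101111
  [3] 010111
  [4] 010101
  [5] 111111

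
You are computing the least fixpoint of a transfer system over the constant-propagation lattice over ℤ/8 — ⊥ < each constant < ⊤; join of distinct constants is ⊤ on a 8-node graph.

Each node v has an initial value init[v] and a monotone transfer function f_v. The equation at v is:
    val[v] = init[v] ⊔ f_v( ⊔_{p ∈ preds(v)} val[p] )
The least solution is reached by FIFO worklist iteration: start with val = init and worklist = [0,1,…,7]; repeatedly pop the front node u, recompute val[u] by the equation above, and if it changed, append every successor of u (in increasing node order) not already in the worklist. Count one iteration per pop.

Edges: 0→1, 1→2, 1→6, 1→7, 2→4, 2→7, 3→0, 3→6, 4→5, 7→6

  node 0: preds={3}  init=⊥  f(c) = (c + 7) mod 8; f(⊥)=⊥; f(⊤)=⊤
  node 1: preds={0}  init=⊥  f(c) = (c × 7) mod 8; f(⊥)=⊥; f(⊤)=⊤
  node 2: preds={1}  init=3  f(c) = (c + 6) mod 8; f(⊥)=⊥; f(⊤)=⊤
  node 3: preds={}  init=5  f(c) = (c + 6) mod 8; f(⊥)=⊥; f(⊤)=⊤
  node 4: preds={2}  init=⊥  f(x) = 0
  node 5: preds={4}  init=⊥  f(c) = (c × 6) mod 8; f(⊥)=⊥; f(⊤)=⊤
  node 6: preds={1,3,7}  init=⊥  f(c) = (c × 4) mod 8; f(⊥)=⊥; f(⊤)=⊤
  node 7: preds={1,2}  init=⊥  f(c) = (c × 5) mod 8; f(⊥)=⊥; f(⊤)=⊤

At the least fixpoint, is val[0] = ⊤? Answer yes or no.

no

Worklist (9 pops):
  #1 pop 0: in=5 → 4 (was ⊥); enqueue []
  #2 pop 1: in=4 → 4 (was ⊥); enqueue []
  #3 pop 2: in=4 → ⊤ (was 3); enqueue []
  #4 pop 3: in=⊥ → 5 (no change)
  #5 pop 4: in=⊤ → 0 (was ⊥); enqueue []
  #6 pop 5: in=0 → 0 (was ⊥); enqueue []
  #7 pop 6: in=⊤ → ⊤ (was ⊥); enqueue []
  #8 pop 7: in=⊤ → ⊤ (was ⊥); enqueue [6]
  #9 pop 6: in=⊤ → ⊤ (no change)

Fixpoint:
  val[0] = 4
  val[1] = 4
  val[2] = ⊤
  val[3] = 5
  val[4] = 0
  val[5] = 0
  val[6] = ⊤
  val[7] = ⊤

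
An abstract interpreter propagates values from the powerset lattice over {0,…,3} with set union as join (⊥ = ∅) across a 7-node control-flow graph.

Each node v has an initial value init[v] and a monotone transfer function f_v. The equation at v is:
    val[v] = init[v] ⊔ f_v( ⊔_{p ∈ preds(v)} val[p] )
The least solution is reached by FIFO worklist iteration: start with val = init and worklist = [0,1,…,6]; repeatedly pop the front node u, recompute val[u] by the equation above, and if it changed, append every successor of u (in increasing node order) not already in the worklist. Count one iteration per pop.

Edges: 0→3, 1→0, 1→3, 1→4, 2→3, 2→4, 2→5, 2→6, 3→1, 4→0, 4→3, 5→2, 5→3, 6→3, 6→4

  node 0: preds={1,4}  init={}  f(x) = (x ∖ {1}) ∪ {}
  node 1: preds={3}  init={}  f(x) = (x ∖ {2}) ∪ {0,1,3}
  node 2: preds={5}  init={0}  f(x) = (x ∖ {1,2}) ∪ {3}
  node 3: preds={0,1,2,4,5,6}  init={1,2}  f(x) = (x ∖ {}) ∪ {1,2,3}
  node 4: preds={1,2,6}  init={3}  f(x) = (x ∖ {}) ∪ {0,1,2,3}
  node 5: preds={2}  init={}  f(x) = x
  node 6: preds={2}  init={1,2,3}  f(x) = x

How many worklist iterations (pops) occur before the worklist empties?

12

Worklist (12 pops):
  #1 pop 0: in={3} → {3} (was {}); enqueue []
  #2 pop 1: in={1,2} → {0,1,3} (was {}); enqueue [0]
  #3 pop 2: in={} → {0,3} (was {0}); enqueue []
  #4 pop 3: in={0,1,2,3} → {0,1,2,3} (was {1,2}); enqueue [1]
  #5 pop 4: in={0,1,2,3} → {0,1,2,3} (was {3}); enqueue [3]
  #6 pop 5: in={0,3} → {0,3} (was {}); enqueue [2]
  #7 pop 6: in={0,3} → {0,1,2,3} (was {1,2,3}); enqueue [4]
  #8 pop 0: in={0,1,2,3} → {0,2,3} (was {3}); enqueue []
  #9 pop 1: in={0,1,2,3} → {0,1,3} (no change)
  #10 pop 3: in={0,1,2,3} → {0,1,2,3} (no change)
  #11 pop 2: in={0,3} → {0,3} (no change)
  #12 pop 4: in={0,1,2,3} → {0,1,2,3} (no change)

Fixpoint:
  val[0] = {0,2,3}
  val[1] = {0,1,3}
  val[2] = {0,3}
  val[3] = {0,1,2,3}
  val[4] = {0,1,2,3}
  val[5] = {0,3}
  val[6] = {0,1,2,3}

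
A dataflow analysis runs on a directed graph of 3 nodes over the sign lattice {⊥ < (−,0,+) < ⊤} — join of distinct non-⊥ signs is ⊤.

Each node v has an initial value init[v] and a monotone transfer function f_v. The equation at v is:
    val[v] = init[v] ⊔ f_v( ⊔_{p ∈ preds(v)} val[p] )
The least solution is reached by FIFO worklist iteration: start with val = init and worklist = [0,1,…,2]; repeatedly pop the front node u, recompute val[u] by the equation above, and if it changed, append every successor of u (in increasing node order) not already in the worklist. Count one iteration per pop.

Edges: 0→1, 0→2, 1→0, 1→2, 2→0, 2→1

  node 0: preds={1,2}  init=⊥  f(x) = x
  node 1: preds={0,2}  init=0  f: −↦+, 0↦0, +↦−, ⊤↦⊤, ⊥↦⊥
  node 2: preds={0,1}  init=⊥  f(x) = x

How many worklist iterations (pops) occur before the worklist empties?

Trace (5 dequeues):
  [1] u=0 | in 0 | out 0 | prev ⊥ | push {}
  [2] u=1 | in 0 | out 0 | ==
  [3] u=2 | in 0 | out 0 | prev ⊥ | push {0,1}
  [4] u=0 | in 0 | out 0 | ==
  [5] u=1 | in 0 | out 0 | ==

Converged values:
  [0] 0
  [1] 0
  [2] 0

5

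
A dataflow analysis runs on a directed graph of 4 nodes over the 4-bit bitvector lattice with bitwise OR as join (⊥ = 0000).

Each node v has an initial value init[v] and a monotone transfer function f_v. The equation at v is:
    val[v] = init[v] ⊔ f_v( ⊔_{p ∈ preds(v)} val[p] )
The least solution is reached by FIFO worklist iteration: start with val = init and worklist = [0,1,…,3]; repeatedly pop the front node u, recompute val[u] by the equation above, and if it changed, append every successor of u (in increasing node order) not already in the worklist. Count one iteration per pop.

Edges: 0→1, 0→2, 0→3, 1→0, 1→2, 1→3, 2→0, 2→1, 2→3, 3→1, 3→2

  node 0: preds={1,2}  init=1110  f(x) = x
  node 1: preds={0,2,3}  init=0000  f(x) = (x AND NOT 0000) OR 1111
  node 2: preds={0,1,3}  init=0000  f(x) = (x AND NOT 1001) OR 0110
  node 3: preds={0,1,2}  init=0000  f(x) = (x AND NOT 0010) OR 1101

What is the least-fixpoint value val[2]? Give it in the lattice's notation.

Worklist (8 pops):
  #1 pop 0: in=0000 → 1110 (no change)
  #2 pop 1: in=1110 → 1111 (was 0000); enqueue [0]
  #3 pop 2: in=1111 → 0110 (was 0000); enqueue [1]
  #4 pop 3: in=1111 → 1101 (was 0000); enqueue [2]
  #5 pop 0: in=1111 → 1111 (was 1110); enqueue [3]
  #6 pop 1: in=1111 → 1111 (no change)
  #7 pop 2: in=1111 → 0110 (no change)
  #8 pop 3: in=1111 → 1101 (no change)

Fixpoint:
  val[0] = 1111
  val[1] = 1111
  val[2] = 0110
  val[3] = 1101

0110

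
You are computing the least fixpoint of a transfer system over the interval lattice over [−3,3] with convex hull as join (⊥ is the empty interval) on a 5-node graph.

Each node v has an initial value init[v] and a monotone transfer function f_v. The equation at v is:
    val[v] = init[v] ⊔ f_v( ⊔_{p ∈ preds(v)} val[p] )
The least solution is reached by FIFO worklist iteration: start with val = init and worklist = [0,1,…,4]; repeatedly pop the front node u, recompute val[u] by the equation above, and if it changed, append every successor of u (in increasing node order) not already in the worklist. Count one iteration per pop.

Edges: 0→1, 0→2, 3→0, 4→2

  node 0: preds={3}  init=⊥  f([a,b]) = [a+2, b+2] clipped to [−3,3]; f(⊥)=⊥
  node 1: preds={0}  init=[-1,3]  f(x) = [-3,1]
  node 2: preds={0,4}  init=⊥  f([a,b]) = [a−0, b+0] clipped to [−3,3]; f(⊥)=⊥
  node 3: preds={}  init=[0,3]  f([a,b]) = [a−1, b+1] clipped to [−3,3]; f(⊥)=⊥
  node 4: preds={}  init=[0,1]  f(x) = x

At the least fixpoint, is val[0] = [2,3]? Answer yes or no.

yes

Iteration log — 5 steps:
  step 1. node 0  ⊔preds=[0,3]  new=[2,3]  old=⊥  +wl: 
  step 2. node 1  ⊔preds=[2,3]  new=[-3,3]  old=[-1,3]  +wl: 
  step 3. node 2  ⊔preds=[0,3]  new=[0,3]  old=⊥  +wl: 
  step 4. node 3  ⊔preds=⊥  new=[0,3]  stable
  step 5. node 4  ⊔preds=⊥  new=[0,1]  stable

Least fixpoint reached:
  node 0: [2,3]
  node 1: [-3,3]
  node 2: [0,3]
  node 3: [0,3]
  node 4: [0,1]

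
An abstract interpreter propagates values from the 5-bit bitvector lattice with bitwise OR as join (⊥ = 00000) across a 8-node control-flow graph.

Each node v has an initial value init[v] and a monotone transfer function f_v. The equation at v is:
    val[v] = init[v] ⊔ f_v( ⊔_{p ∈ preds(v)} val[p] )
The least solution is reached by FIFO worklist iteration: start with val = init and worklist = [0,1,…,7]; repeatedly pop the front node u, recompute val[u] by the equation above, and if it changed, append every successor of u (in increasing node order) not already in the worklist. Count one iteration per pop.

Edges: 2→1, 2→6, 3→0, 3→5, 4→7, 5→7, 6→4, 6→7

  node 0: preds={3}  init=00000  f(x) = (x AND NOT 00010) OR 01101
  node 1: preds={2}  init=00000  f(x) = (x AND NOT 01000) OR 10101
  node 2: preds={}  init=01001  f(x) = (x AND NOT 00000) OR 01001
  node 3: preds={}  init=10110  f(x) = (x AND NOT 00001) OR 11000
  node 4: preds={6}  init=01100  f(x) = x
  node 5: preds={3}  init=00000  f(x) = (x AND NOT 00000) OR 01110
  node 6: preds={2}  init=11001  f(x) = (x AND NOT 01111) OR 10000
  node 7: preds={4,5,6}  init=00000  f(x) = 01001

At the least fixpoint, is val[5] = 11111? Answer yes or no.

no

Trace (9 dequeues):
  [1] u=0 | in 10110 | out 11101 | prev 00000 | push {}
  [2] u=1 | in 01001 | out 10101 | prev 00000 | push {}
  [3] u=2 | in 00000 | out 01001 | ==
  [4] u=3 | in 00000 | out 11110 | prev 10110 | push {0}
  [5] u=4 | in 11001 | out 11101 | prev 01100 | push {}
  [6] u=5 | in 11110 | out 11110 | prev 00000 | push {}
  [7] u=6 | in 01001 | out 11001 | ==
  [8] u=7 | in 11111 | out 01001 | prev 00000 | push {}
  [9] u=0 | in 11110 | out 11101 | ==

Converged values:
  [0] 11101
  [1] 10101
  [2] 01001
  [3] 11110
  [4] 11101
  [5] 11110
  [6] 11001
  [7] 01001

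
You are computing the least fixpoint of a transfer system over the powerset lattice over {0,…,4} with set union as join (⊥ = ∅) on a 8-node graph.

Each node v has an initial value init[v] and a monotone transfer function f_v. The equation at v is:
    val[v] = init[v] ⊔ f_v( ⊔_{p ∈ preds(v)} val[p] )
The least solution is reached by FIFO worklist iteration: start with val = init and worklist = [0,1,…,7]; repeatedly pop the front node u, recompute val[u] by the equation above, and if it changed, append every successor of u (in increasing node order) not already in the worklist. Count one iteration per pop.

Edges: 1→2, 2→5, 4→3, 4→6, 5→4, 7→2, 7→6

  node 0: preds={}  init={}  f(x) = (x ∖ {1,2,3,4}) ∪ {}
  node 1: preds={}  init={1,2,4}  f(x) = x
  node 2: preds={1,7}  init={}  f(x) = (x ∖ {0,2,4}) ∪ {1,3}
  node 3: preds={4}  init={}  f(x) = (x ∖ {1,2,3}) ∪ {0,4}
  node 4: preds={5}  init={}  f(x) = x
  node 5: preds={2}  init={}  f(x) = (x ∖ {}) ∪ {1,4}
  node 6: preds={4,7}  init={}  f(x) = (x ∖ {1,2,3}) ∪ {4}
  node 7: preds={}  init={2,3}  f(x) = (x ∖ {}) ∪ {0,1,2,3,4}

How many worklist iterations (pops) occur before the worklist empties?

Iteration log — 12 steps:
  step 1. node 0  ⊔preds={}  new={}  stable
  step 2. node 1  ⊔preds={}  new={1,2,4}  stable
  step 3. node 2  ⊔preds={1,2,3,4}  new={1,3}  old={}  +wl: 
  step 4. node 3  ⊔preds={}  new={0,4}  old={}  +wl: 
  step 5. node 4  ⊔preds={}  new={}  stable
  step 6. node 5  ⊔preds={1,3}  new={1,3,4}  old={}  +wl: 4
  step 7. node 6  ⊔preds={2,3}  new={4}  old={}  +wl: 
  step 8. node 7  ⊔preds={}  new={0,1,2,3,4}  old={2,3}  +wl: 2,6
  step 9. node 4  ⊔preds={1,3,4}  new={1,3,4}  old={}  +wl: 3
  step 10. node 2  ⊔preds={0,1,2,3,4}  new={1,3}  stable
  step 11. node 6  ⊔preds={0,1,2,3,4}  new={0,4}  old={4}  +wl: 
  step 12. node 3  ⊔preds={1,3,4}  new={0,4}  stable

Least fixpoint reached:
  node 0: {}
  node 1: {1,2,4}
  node 2: {1,3}
  node 3: {0,4}
  node 4: {1,3,4}
  node 5: {1,3,4}
  node 6: {0,4}
  node 7: {0,1,2,3,4}

12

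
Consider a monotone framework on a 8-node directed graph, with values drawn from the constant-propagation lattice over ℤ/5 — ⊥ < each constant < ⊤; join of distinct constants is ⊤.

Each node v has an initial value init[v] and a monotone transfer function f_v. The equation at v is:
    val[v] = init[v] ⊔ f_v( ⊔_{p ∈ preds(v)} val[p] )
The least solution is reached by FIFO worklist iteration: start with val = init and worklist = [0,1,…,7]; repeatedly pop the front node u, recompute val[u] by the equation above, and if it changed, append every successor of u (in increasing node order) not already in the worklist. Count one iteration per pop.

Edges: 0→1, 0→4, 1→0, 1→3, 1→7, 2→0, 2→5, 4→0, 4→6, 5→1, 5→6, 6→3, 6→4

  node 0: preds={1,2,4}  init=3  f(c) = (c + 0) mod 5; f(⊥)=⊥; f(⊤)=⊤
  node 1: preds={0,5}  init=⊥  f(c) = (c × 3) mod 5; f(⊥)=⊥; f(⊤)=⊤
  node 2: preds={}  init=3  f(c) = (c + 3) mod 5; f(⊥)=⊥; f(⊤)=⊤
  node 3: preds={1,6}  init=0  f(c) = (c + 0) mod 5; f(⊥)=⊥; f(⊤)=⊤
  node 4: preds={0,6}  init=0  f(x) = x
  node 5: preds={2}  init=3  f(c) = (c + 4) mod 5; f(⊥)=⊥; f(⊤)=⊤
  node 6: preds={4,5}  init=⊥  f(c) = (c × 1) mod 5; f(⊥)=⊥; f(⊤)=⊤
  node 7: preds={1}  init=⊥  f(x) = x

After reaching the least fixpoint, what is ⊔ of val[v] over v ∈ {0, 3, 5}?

Iteration log — 12 steps:
  step 1. node 0  ⊔preds=⊤  new=⊤  old=3  +wl: 
  step 2. node 1  ⊔preds=⊤  new=⊤  old=⊥  +wl: 0
  step 3. node 2  ⊔preds=⊥  new=3  stable
  step 4. node 3  ⊔preds=⊤  new=⊤  old=0  +wl: 
  step 5. node 4  ⊔preds=⊤  new=⊤  old=0  +wl: 
  step 6. node 5  ⊔preds=3  new=⊤  old=3  +wl: 1
  step 7. node 6  ⊔preds=⊤  new=⊤  old=⊥  +wl: 3,4
  step 8. node 7  ⊔preds=⊤  new=⊤  old=⊥  +wl: 
  step 9. node 0  ⊔preds=⊤  new=⊤  stable
  step 10. node 1  ⊔preds=⊤  new=⊤  stable
  step 11. node 3  ⊔preds=⊤  new=⊤  stable
  step 12. node 4  ⊔preds=⊤  new=⊤  stable

Least fixpoint reached:
  node 0: ⊤
  node 1: ⊤
  node 2: 3
  node 3: ⊤
  node 4: ⊤
  node 5: ⊤
  node 6: ⊤
  node 7: ⊤

⊤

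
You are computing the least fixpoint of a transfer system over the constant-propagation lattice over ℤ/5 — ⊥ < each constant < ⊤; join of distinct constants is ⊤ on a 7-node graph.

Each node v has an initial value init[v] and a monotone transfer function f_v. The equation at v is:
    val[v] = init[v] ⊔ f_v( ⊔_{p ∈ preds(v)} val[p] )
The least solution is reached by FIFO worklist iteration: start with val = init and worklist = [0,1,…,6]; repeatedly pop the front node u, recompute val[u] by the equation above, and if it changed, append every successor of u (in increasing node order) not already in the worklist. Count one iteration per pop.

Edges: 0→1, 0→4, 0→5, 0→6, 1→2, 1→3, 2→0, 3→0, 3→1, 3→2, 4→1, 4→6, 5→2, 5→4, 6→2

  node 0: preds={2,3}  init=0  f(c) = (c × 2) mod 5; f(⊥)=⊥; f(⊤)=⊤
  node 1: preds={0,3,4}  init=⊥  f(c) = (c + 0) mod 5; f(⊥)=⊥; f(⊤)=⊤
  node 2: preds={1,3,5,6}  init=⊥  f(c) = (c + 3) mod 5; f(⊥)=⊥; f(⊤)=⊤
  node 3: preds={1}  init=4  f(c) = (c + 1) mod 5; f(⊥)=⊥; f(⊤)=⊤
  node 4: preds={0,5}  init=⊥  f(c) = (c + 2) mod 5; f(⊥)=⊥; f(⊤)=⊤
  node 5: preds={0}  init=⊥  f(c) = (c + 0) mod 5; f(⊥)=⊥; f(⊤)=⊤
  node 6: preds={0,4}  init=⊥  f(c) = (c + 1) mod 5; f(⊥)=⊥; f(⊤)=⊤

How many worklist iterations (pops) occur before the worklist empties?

Iteration log — 11 steps:
  step 1. node 0  ⊔preds=4  new=⊤  old=0  +wl: 
  step 2. node 1  ⊔preds=⊤  new=⊤  old=⊥  +wl: 
  step 3. node 2  ⊔preds=⊤  new=⊤  old=⊥  +wl: 0
  step 4. node 3  ⊔preds=⊤  new=⊤  old=4  +wl: 1,2
  step 5. node 4  ⊔preds=⊤  new=⊤  old=⊥  +wl: 
  step 6. node 5  ⊔preds=⊤  new=⊤  old=⊥  +wl: 4
  step 7. node 6  ⊔preds=⊤  new=⊤  old=⊥  +wl: 
  step 8. node 0  ⊔preds=⊤  new=⊤  stable
  step 9. node 1  ⊔preds=⊤  new=⊤  stable
  step 10. node 2  ⊔preds=⊤  new=⊤  stable
  step 11. node 4  ⊔preds=⊤  new=⊤  stable

Least fixpoint reached:
  node 0: ⊤
  node 1: ⊤
  node 2: ⊤
  node 3: ⊤
  node 4: ⊤
  node 5: ⊤
  node 6: ⊤

11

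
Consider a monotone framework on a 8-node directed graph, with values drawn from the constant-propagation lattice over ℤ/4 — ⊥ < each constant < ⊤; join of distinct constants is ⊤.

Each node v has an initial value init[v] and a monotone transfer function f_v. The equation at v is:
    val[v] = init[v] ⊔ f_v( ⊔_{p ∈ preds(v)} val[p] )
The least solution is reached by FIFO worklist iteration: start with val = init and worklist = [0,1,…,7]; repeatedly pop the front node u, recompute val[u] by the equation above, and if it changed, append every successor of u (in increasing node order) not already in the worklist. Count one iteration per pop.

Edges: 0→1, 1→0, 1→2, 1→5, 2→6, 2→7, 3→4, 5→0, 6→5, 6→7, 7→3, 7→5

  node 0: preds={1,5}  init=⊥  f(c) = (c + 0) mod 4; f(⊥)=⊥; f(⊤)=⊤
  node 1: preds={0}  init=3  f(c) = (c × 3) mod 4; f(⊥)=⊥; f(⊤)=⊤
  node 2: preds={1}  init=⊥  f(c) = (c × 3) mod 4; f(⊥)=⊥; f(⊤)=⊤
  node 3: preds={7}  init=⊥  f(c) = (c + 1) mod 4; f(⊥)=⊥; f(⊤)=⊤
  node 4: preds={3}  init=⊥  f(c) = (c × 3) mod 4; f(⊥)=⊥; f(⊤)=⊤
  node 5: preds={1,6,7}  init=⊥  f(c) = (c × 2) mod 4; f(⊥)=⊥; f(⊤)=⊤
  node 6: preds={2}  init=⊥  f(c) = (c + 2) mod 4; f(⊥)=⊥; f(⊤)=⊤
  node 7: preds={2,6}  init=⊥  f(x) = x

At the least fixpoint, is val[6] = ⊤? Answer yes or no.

yes

Worklist (13 pops):
  #1 pop 0: in=3 → 3 (was ⊥); enqueue []
  #2 pop 1: in=3 → ⊤ (was 3); enqueue [0]
  #3 pop 2: in=⊤ → ⊤ (was ⊥); enqueue []
  #4 pop 3: in=⊥ → ⊥ (no change)
  #5 pop 4: in=⊥ → ⊥ (no change)
  #6 pop 5: in=⊤ → ⊤ (was ⊥); enqueue []
  #7 pop 6: in=⊤ → ⊤ (was ⊥); enqueue [5]
  #8 pop 7: in=⊤ → ⊤ (was ⊥); enqueue [3]
  #9 pop 0: in=⊤ → ⊤ (was 3); enqueue [1]
  #10 pop 5: in=⊤ → ⊤ (no change)
  #11 pop 3: in=⊤ → ⊤ (was ⊥); enqueue [4]
  #12 pop 1: in=⊤ → ⊤ (no change)
  #13 pop 4: in=⊤ → ⊤ (was ⊥); enqueue []

Fixpoint:
  val[0] = ⊤
  val[1] = ⊤
  val[2] = ⊤
  val[3] = ⊤
  val[4] = ⊤
  val[5] = ⊤
  val[6] = ⊤
  val[7] = ⊤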